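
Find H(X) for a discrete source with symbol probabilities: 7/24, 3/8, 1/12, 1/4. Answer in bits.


H = -sum(p_i * log2(p_i)). Terms: -(7/24)*log2(7/24) = 0.518469; -(3/8)*log2(3/8) = 0.530639; -(1/12)*log2(1/12) = 0.298747; -(1/4)*log2(1/4) = 0.500000. H = 0.518469 + 0.530639 + 0.298747 + 0.500000 = 1.8479

1.8479 bits


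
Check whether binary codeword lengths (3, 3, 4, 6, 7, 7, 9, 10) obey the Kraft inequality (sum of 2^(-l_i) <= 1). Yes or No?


Kraft sum = sum(2^(-l_i)) = 0.3467, need <= 1. Result: satisfied (a binary prefix-free code with these lengths exists)

Yes


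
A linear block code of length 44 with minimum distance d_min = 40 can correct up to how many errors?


Correction capability = floor((d-1)/2) = floor((40-1)/2) = 19

19 errors


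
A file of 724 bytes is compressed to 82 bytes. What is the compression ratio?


Ratio = original / compressed = 724 / 82 = 8.8293

8.8293


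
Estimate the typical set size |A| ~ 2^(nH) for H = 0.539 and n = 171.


log2|A_typical| = nH = 171 * 0.539 = 92.169, so |A_typical| ~ 2^92.169 = 5.567e+27

5.567e+27


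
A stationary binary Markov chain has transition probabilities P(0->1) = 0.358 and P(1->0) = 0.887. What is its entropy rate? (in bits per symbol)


Stationary distribution: pi_0 = p10/(p01+p10) = 0.7124, pi_1 = 0.2876. Entropy rate H' = pi_0*H(p01) + pi_1*H(p10) = 0.7124*0.941 + 0.2876*0.5089 = 0.8168

0.8168 bits/symbol


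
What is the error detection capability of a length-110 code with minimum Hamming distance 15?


Detection capability = d_min - 1 = 15 - 1 = 14

14 errors


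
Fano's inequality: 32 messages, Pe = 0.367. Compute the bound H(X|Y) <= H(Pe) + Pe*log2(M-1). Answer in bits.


H(Pe) = -Pe*log2(Pe) - (1-Pe)*log2(1-Pe) = -0.367*log2(0.367) - 0.633*log2(0.633) = 0.530736 + 0.417604 = 0.9483. Pe*log2(M-1) = 0.367*log2(31) = 1.818190. Bound = H(Pe) + Pe*log2(M-1) = 0.530736 + 0.417604 + 1.818190 = 2.7665

2.7665 bits


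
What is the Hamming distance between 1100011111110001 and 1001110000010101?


Count differing positions: . ^ . ^ ^ . ^ ^ ^ ^ ^ . . ^ . . = 9 differences

9


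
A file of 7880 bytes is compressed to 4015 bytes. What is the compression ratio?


Ratio = original / compressed = 7880 / 4015 = 1.9626

1.9626


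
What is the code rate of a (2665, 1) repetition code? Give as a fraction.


Rate = k/n = 1/2665

1/2665


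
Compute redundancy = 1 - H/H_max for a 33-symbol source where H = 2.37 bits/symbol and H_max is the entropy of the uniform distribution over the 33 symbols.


H_max = log2(K) = log2(33) = 5.0444 bits/symbol. Redundancy = 1 - H/H_max = 1 - 2.37/5.0444 = 1 - 0.4698 = 0.5302

0.5302


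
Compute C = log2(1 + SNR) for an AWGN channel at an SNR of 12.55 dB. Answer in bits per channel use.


SNR_linear = 10^(12.55/10) = 17.9887; C = log2(1 + SNR_linear) = log2(1 + 17.9887) = 4.2471

4.2471 bits/channel use


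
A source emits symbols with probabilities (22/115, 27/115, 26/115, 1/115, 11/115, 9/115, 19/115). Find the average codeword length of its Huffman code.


Huffman construction (repeatedly merge the two least-probable nodes; each merge adds 1 bit to every symbol beneath it): 1/115 + 9/115 = 2/23; 2/23 + 11/115 = 21/115; 19/115 + 21/115 = 8/23; 22/115 + 26/115 = 48/115; 27/115 + 8/23 = 67/115; 48/115 + 67/115 = 1. Resulting codeword lengths (in the order the probabilities were given): (2, 2, 2, 5, 4, 5, 3). L_avg = sum(p_i * l_i) = 22/115*2 + 27/115*2 + 26/115*2 + 1/115*5 + 11/115*4 + 9/115*5 + 19/115*3 = 301/115 = 2.6174

2.6174 bits


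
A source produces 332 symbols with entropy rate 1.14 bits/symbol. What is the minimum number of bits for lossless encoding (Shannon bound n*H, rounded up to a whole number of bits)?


Minimum bits >= n * H = 332 * 1.14 = 378.48, rounded up to a whole number of bits = 379

379 bits


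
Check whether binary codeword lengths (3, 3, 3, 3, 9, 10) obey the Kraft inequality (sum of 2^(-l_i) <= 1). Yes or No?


Kraft sum = sum(2^(-l_i)) = 0.5029, need <= 1. Result: satisfied (a binary prefix-free code with these lengths exists)

Yes


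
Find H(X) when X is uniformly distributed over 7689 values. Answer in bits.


H = log2(n) = log2(7689) = 12.9086

12.9086 bits


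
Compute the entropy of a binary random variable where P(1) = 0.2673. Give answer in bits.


H = -p*log2(p) - (1-p)*log2(1-p). -0.2673*log2(0.2673) = 0.508797; -0.7327*log2(0.7327) = 0.328767. H = 0.508797 + 0.328767 = 0.8376

0.8376 bits


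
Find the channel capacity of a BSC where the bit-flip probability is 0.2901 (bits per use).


H(p) = -p*log2(p) - (1-p)*log2(1-p) = -0.2901*log2(0.2901) - 0.7099*log2(0.7099) = 0.517938 + 0.350912 = 0.8689. C = 1 - H(p) = 1 - 0.8689 = 0.1311

0.1311 bits


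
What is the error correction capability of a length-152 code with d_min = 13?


Correction capability = floor((d-1)/2) = floor((13-1)/2) = 6

6 errors


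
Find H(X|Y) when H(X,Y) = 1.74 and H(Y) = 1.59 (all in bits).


H(X|Y) = H(X,Y) - H(Y) = 1.74 - 1.59 = 0.15

0.15 bits


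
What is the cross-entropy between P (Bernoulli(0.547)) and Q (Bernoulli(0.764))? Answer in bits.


H(P,Q) = -p*log2(q) - (1-p)*log2(1-q). -0.547*log2(0.764) = 0.212430; -0.453*log2(0.236) = 0.943663. H(P,Q) = 0.212430 + 0.943663 = 1.1561

1.1561 bits


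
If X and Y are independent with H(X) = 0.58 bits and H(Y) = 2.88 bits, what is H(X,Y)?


For independent variables, H(X,Y) = H(X) + H(Y) = 0.58 + 2.88 = 3.46

3.46 bits


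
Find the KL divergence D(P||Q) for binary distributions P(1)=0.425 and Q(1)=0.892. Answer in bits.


KL = p*log2(p/q) + (1-p)*log2((1-p)/(1-q)) = 0.425*log2(0.425/0.892) + 0.575*log2(0.575/0.108) = 0.9326

0.9326 bits


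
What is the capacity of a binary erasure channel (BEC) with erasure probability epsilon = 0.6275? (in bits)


C = 1 - epsilon = 1 - 0.6275 = 0.3725

0.3725 bits


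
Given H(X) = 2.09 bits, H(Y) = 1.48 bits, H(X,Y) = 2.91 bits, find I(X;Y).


I(X;Y) = H(X) + H(Y) - H(X,Y) = 2.09 + 1.48 - 2.91 = 0.66

0.66 bits


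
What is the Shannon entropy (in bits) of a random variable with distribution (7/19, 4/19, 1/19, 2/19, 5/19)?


H = -sum(p_i * log2(p_i)). Terms: -(7/19)*log2(7/19) = 0.530737; -(4/19)*log2(4/19) = 0.473248; -(1/19)*log2(1/19) = 0.223575; -(2/19)*log2(2/19) = 0.341887; -(5/19)*log2(5/19) = 0.506842. H = 0.530737 + 0.473248 + 0.223575 + 0.341887 + 0.506842 = 2.0763

2.0763 bits


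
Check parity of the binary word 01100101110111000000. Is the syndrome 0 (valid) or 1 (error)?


Syndrome = XOR of all bits = 0 XOR 1 XOR 1 XOR 0 XOR 0 XOR 1 XOR 0 XOR 1 XOR 1 XOR 1 XOR 0 XOR 1 XOR 1 XOR 1 XOR 0 XOR 0 XOR 0 XOR 0 XOR 0 XOR 0 = 1

1


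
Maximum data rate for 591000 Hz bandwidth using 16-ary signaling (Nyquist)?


Rate = 2 * B * log2(M) = 2 * 591000 * 4.0 = 4728000.0

4728000.0 bps


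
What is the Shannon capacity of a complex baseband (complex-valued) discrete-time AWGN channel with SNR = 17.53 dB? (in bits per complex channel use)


SNR_linear = 10^(17.53/10) = 56.6239; C = log2(1 + SNR_linear) = log2(1 + 56.6239) = 5.8486

5.8486 bits/channel use


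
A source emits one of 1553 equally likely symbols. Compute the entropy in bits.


H = log2(n) = log2(1553) = 10.6008

10.6008 bits


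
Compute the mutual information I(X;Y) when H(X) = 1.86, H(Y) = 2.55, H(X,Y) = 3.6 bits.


I(X;Y) = H(X) + H(Y) - H(X,Y) = 1.86 + 2.55 - 3.6 = 0.81

0.81 bits


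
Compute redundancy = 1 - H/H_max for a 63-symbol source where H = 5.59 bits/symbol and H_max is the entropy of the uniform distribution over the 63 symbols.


H_max = log2(K) = log2(63) = 5.9773 bits/symbol. Redundancy = 1 - H/H_max = 1 - 5.59/5.9773 = 1 - 0.9352 = 0.0648

0.0648


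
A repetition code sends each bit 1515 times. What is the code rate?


Rate = k/n = 1/1515

1/1515


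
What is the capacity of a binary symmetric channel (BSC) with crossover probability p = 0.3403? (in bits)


H(p) = -p*log2(p) - (1-p)*log2(1-p) = -0.3403*log2(0.3403) - 0.6597*log2(0.6597) = 0.529208 + 0.395898 = 0.9251. C = 1 - H(p) = 1 - 0.9251 = 0.0749

0.0749 bits


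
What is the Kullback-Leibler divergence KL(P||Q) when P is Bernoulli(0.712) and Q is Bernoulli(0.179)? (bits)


KL = p*log2(p/q) + (1-p)*log2((1-p)/(1-q)) = 0.712*log2(0.712/0.179) + 0.288*log2(0.288/0.821) = 0.983

0.983 bits


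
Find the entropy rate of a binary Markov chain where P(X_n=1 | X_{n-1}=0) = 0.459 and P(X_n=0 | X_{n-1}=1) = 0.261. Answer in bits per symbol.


Stationary distribution: pi_0 = p10/(p01+p10) = 0.3625, pi_1 = 0.6375. Entropy rate H' = pi_0*H(p01) + pi_1*H(p10) = 0.3625*0.9951 + 0.6375*0.8283 = 0.8888

0.8888 bits/symbol


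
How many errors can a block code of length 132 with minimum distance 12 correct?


Correction capability = floor((d-1)/2) = floor((12-1)/2) = 5

5 errors


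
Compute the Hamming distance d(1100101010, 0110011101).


Count differing positions: ^ . ^ . ^ ^ . ^ ^ ^ = 7 differences

7


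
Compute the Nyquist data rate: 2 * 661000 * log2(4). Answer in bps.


Rate = 2 * B * log2(M) = 2 * 661000 * 2.0 = 2644000.0

2644000.0 bps


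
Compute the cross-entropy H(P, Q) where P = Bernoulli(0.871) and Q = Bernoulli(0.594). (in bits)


H(P,Q) = -p*log2(q) - (1-p)*log2(1-q). -0.871*log2(0.594) = 0.654526; -0.129*log2(0.406) = 0.167758. H(P,Q) = 0.654526 + 0.167758 = 0.8223

0.8223 bits


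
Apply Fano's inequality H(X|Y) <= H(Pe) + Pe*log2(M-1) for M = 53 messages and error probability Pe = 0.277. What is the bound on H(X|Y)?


H(Pe) = -Pe*log2(Pe) - (1-Pe)*log2(1-Pe) = -0.277*log2(0.277) - 0.723*log2(0.723) = 0.513016 + 0.338315 = 0.8513. Pe*log2(M-1) = 0.277*log2(52) = 1.579022. Bound = H(Pe) + Pe*log2(M-1) = 0.513016 + 0.338315 + 1.579022 = 2.4304

2.4304 bits


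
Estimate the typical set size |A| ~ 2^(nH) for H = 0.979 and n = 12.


log2|A_typical| = nH = 12 * 0.979 = 11.748, so |A_typical| ~ 2^11.748 = 3.440e+03

3.440e+03


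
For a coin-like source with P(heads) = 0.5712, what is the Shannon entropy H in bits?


H = -p*log2(p) - (1-p)*log2(1-p). -0.5712*log2(0.5712) = 0.461491; -0.4288*log2(0.4288) = 0.523832. H = 0.461491 + 0.523832 = 0.9853

0.9853 bits


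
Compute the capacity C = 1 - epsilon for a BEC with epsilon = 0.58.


C = 1 - epsilon = 1 - 0.58 = 0.42

0.42 bits


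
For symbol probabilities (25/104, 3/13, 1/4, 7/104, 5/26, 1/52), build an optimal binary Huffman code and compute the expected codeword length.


Huffman construction (repeatedly merge the two least-probable nodes; each merge adds 1 bit to every symbol beneath it): 1/52 + 7/104 = 9/104; 9/104 + 5/26 = 29/104; 3/13 + 25/104 = 49/104; 1/4 + 29/104 = 55/104; 49/104 + 55/104 = 1. Resulting codeword lengths (in the order the probabilities were given): (2, 2, 2, 4, 3, 4). L_avg = sum(p_i * l_i) = 25/104*2 + 3/13*2 + 1/4*2 + 7/104*4 + 5/26*3 + 1/52*4 = 123/52 = 2.3654

2.3654 bits


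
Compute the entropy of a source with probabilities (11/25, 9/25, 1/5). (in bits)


H = -sum(p_i * log2(p_i)). Terms: -(11/25)*log2(11/25) = 0.521147; -(9/25)*log2(9/25) = 0.530615; -(1/5)*log2(1/5) = 0.464386. H = 0.521147 + 0.530615 + 0.464386 = 1.5161

1.5161 bits


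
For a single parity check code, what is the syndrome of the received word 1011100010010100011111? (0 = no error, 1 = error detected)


Syndrome = XOR of all bits = 1 XOR 0 XOR 1 XOR 1 XOR 1 XOR 0 XOR 0 XOR 0 XOR 1 XOR 0 XOR 0 XOR 1 XOR 0 XOR 1 XOR 0 XOR 0 XOR 0 XOR 1 XOR 1 XOR 1 XOR 1 XOR 1 = 0

0


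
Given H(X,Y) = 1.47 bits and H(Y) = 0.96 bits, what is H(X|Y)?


H(X|Y) = H(X,Y) - H(Y) = 1.47 - 0.96 = 0.51

0.51 bits


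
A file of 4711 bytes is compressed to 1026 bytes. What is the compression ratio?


Ratio = original / compressed = 4711 / 1026 = 4.5916

4.5916


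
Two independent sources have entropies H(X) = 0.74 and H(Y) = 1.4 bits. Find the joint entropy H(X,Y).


For independent variables, H(X,Y) = H(X) + H(Y) = 0.74 + 1.4 = 2.14

2.14 bits


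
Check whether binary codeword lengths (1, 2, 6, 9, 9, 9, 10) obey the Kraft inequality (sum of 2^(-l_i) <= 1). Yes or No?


Kraft sum = sum(2^(-l_i)) = 0.7725, need <= 1. Result: satisfied (a binary prefix-free code with these lengths exists)

Yes


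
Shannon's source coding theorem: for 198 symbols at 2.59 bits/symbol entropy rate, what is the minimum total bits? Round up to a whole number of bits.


Minimum bits >= n * H = 198 * 2.59 = 512.82, rounded up to a whole number of bits = 513

513 bits


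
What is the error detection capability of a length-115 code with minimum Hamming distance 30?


Detection capability = d_min - 1 = 30 - 1 = 29

29 errors


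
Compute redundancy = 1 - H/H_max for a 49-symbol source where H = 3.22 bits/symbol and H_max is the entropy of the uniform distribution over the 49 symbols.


H_max = log2(K) = log2(49) = 5.6147 bits/symbol. Redundancy = 1 - H/H_max = 1 - 3.22/5.6147 = 1 - 0.5735 = 0.4265

0.4265


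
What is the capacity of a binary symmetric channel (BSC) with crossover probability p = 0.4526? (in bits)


H(p) = -p*log2(p) - (1-p)*log2(1-p) = -0.4526*log2(0.4526) - 0.5474*log2(0.5474) = 0.517635 + 0.475873 = 0.9935. C = 1 - H(p) = 1 - 0.9935 = 0.0065

0.0065 bits


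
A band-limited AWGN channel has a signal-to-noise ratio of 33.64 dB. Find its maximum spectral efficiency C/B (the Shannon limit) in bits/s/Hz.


SNR_linear = 10^(33.64/10) = 2312.0648; C/B = log2(1 + SNR_linear) = log2(1 + 2312.0648) = 11.1756

11.1756 bits/s/Hz


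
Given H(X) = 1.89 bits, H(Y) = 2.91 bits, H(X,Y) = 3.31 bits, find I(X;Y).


I(X;Y) = H(X) + H(Y) - H(X,Y) = 1.89 + 2.91 - 3.31 = 1.49

1.49 bits


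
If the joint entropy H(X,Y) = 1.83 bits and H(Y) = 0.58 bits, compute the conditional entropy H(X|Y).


H(X|Y) = H(X,Y) - H(Y) = 1.83 - 0.58 = 1.25

1.25 bits


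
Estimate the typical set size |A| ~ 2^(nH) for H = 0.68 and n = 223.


log2|A_typical| = nH = 223 * 0.68 = 151.64, so |A_typical| ~ 2^151.64 = 4.448e+45

4.448e+45


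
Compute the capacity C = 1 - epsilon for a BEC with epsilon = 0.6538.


C = 1 - epsilon = 1 - 0.6538 = 0.3462

0.3462 bits


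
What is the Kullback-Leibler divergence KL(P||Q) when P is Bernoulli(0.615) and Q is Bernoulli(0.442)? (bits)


KL = p*log2(p/q) + (1-p)*log2((1-p)/(1-q)) = 0.615*log2(0.615/0.442) + 0.385*log2(0.385/0.558) = 0.0869

0.0869 bits


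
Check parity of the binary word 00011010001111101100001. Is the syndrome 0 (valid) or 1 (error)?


Syndrome = XOR of all bits = 0 XOR 0 XOR 0 XOR 1 XOR 1 XOR 0 XOR 1 XOR 0 XOR 0 XOR 0 XOR 1 XOR 1 XOR 1 XOR 1 XOR 1 XOR 0 XOR 1 XOR 1 XOR 0 XOR 0 XOR 0 XOR 0 XOR 1 = 1

1


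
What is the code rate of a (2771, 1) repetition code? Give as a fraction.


Rate = k/n = 1/2771

1/2771


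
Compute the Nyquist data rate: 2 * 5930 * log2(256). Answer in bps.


Rate = 2 * B * log2(M) = 2 * 5930 * 8.0 = 94880.0

94880.0 bps


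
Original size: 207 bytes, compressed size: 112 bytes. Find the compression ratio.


Ratio = original / compressed = 207 / 112 = 1.8482

1.8482


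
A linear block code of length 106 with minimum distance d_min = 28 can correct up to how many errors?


Correction capability = floor((d-1)/2) = floor((28-1)/2) = 13

13 errors


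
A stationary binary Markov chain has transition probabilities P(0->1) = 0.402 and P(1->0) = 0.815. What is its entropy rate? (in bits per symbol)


Stationary distribution: pi_0 = p10/(p01+p10) = 0.6697, pi_1 = 0.3303. Entropy rate H' = pi_0*H(p01) + pi_1*H(p10) = 0.6697*0.9721 + 0.3303*0.6909 = 0.8792

0.8792 bits/symbol


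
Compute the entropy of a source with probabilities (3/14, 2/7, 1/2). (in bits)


H = -sum(p_i * log2(p_i)). Terms: -(3/14)*log2(3/14) = 0.476227; -(2/7)*log2(2/7) = 0.516387; -(1/2)*log2(1/2) = 0.500000. H = 0.476227 + 0.516387 + 0.500000 = 1.4926

1.4926 bits


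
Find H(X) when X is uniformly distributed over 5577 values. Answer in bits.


H = log2(n) = log2(5577) = 12.4453

12.4453 bits


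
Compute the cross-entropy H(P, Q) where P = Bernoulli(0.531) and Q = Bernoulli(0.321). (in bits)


H(P,Q) = -p*log2(q) - (1-p)*log2(1-q). -0.531*log2(0.321) = 0.870497; -0.469*log2(0.679) = 0.261944. H(P,Q) = 0.870497 + 0.261944 = 1.1324

1.1324 bits


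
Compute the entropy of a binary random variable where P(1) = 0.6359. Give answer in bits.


H = -p*log2(p) - (1-p)*log2(1-p). -0.6359*log2(0.6359) = 0.415324; -0.3641*log2(0.3641) = 0.530710. H = 0.415324 + 0.530710 = 0.946

0.946 bits


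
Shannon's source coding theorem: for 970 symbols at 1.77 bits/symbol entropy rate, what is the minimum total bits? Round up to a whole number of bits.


Minimum bits >= n * H = 970 * 1.77 = 1716.9, rounded up to a whole number of bits = 1717

1717 bits


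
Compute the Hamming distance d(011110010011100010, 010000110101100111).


Count differing positions: . . ^ ^ ^ . ^ . . ^ ^ . . . . ^ . ^ = 8 differences

8


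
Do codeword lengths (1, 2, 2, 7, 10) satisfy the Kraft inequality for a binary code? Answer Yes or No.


Kraft sum = sum(2^(-l_i)) = 1.0088, need <= 1. Result: violated (a binary prefix-free code with these lengths cannot exist)

No


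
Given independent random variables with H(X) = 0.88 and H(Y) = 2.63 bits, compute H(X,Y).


For independent variables, H(X,Y) = H(X) + H(Y) = 0.88 + 2.63 = 3.51

3.51 bits


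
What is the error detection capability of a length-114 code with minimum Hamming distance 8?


Detection capability = d_min - 1 = 8 - 1 = 7

7 errors


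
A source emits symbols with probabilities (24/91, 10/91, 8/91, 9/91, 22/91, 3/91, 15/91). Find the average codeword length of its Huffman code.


Huffman construction (repeatedly merge the two least-probable nodes; each merge adds 1 bit to every symbol beneath it): 3/91 + 8/91 = 11/91; 9/91 + 10/91 = 19/91; 11/91 + 15/91 = 2/7; 19/91 + 22/91 = 41/91; 24/91 + 2/7 = 50/91; 41/91 + 50/91 = 1. Resulting codeword lengths (in the order the probabilities were given): (2, 3, 4, 3, 2, 4, 3). L_avg = sum(p_i * l_i) = 24/91*2 + 10/91*3 + 8/91*4 + 9/91*3 + 22/91*2 + 3/91*4 + 15/91*3 = 34/13 = 2.6154

2.6154 bits


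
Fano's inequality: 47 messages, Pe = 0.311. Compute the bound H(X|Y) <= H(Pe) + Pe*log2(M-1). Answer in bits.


H(Pe) = -Pe*log2(Pe) - (1-Pe)*log2(1-Pe) = -0.311*log2(0.311) - 0.689*log2(0.689) = 0.524039 + 0.370285 = 0.8943. Pe*log2(M-1) = 0.311*log2(46) = 1.717828. Bound = H(Pe) + Pe*log2(M-1) = 0.524039 + 0.370285 + 1.717828 = 2.6122

2.6122 bits


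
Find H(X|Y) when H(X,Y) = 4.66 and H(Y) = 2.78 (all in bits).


H(X|Y) = H(X,Y) - H(Y) = 4.66 - 2.78 = 1.88

1.88 bits


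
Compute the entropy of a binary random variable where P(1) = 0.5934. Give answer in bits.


H = -p*log2(p) - (1-p)*log2(1-p). -0.5934*log2(0.5934) = 0.446785; -0.4066*log2(0.4066) = 0.527896. H = 0.446785 + 0.527896 = 0.9747

0.9747 bits


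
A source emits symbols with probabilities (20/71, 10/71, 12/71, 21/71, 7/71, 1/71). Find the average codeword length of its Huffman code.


Huffman construction (repeatedly merge the two least-probable nodes; each merge adds 1 bit to every symbol beneath it): 1/71 + 7/71 = 8/71; 8/71 + 10/71 = 18/71; 12/71 + 18/71 = 30/71; 20/71 + 21/71 = 41/71; 30/71 + 41/71 = 1. Resulting codeword lengths (in the order the probabilities were given): (2, 3, 2, 2, 4, 4). L_avg = sum(p_i * l_i) = 20/71*2 + 10/71*3 + 12/71*2 + 21/71*2 + 7/71*4 + 1/71*4 = 168/71 = 2.3662

2.3662 bits


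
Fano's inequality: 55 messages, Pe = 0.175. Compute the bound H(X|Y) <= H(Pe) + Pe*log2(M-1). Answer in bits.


H(Pe) = -Pe*log2(Pe) - (1-Pe)*log2(1-Pe) = -0.175*log2(0.175) - 0.825*log2(0.825) = 0.440050 + 0.228966 = 0.669. Pe*log2(M-1) = 0.175*log2(54) = 1.007105. Bound = H(Pe) + Pe*log2(M-1) = 0.440050 + 0.228966 + 1.007105 = 1.6761

1.6761 bits


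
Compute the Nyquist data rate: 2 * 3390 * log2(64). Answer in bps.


Rate = 2 * B * log2(M) = 2 * 3390 * 6.0 = 40680.0

40680.0 bps


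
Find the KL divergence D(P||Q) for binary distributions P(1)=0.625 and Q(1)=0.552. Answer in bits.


KL = p*log2(p/q) + (1-p)*log2((1-p)/(1-q)) = 0.625*log2(0.625/0.552) + 0.375*log2(0.375/0.448) = 0.0158

0.0158 bits


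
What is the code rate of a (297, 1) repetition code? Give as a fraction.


Rate = k/n = 1/297

1/297


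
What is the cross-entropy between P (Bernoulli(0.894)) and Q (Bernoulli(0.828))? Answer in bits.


H(P,Q) = -p*log2(q) - (1-p)*log2(1-q). -0.894*log2(0.828) = 0.243434; -0.106*log2(0.172) = 0.269189. H(P,Q) = 0.243434 + 0.269189 = 0.5126

0.5126 bits


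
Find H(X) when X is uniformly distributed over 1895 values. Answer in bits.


H = log2(n) = log2(1895) = 10.888

10.888 bits


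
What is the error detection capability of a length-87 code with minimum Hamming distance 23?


Detection capability = d_min - 1 = 23 - 1 = 22

22 errors


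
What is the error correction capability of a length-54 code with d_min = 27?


Correction capability = floor((d-1)/2) = floor((27-1)/2) = 13

13 errors


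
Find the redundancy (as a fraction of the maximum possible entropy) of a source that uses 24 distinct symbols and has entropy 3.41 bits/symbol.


H_max = log2(K) = log2(24) = 4.585 bits/symbol. Redundancy = 1 - H/H_max = 1 - 3.41/4.585 = 1 - 0.7437 = 0.2563

0.2563


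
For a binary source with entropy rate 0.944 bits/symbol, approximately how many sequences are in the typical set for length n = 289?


log2|A_typical| = nH = 289 * 0.944 = 272.816, so |A_typical| ~ 2^272.816 = 1.336e+82

1.336e+82


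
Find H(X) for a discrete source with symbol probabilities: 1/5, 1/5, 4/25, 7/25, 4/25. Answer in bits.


H = -sum(p_i * log2(p_i)). Terms: -(1/5)*log2(1/5) = 0.464386; -(1/5)*log2(1/5) = 0.464386; -(4/25)*log2(4/25) = 0.423017; -(7/25)*log2(7/25) = 0.514220; -(4/25)*log2(4/25) = 0.423017. H = 0.464386 + 0.464386 + 0.423017 + 0.514220 + 0.423017 = 2.289

2.289 bits


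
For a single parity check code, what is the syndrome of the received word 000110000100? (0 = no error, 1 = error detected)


Syndrome = XOR of all bits = 0 XOR 0 XOR 0 XOR 1 XOR 1 XOR 0 XOR 0 XOR 0 XOR 0 XOR 1 XOR 0 XOR 0 = 1

1


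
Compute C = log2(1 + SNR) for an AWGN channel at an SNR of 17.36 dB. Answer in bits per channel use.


SNR_linear = 10^(17.36/10) = 54.4503; C = log2(1 + SNR_linear) = log2(1 + 54.4503) = 5.7931

5.7931 bits/channel use


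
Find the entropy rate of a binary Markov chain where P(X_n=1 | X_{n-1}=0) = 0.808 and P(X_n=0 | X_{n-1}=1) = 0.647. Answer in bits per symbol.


Stationary distribution: pi_0 = p10/(p01+p10) = 0.4447, pi_1 = 0.5553. Entropy rate H' = pi_0*H(p01) + pi_1*H(p10) = 0.4447*0.7056 + 0.5553*0.9367 = 0.834

0.834 bits/symbol


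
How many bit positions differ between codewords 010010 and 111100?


Count differing positions: ^ . ^ ^ ^ . = 4 differences

4


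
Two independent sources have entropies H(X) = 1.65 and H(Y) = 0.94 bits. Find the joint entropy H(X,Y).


For independent variables, H(X,Y) = H(X) + H(Y) = 1.65 + 0.94 = 2.59

2.59 bits


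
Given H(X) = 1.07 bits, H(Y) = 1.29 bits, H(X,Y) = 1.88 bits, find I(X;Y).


I(X;Y) = H(X) + H(Y) - H(X,Y) = 1.07 + 1.29 - 1.88 = 0.48

0.48 bits


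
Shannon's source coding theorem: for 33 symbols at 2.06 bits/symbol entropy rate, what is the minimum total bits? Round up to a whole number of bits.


Minimum bits >= n * H = 33 * 2.06 = 67.98, rounded up to a whole number of bits = 68

68 bits


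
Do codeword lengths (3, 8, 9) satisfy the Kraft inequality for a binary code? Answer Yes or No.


Kraft sum = sum(2^(-l_i)) = 0.1309, need <= 1. Result: satisfied (a binary prefix-free code with these lengths exists)

Yes


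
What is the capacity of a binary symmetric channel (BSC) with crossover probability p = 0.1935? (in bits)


H(p) = -p*log2(p) - (1-p)*log2(1-p) = -0.1935*log2(0.1935) - 0.8065*log2(0.8065) = 0.458517 + 0.250219 = 0.7087. C = 1 - H(p) = 1 - 0.7087 = 0.2913

0.2913 bits


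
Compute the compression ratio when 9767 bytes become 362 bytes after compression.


Ratio = original / compressed = 9767 / 362 = 26.9807

26.9807


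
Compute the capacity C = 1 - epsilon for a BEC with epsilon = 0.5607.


C = 1 - epsilon = 1 - 0.5607 = 0.4393

0.4393 bits


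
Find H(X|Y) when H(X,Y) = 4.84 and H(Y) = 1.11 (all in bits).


H(X|Y) = H(X,Y) - H(Y) = 4.84 - 1.11 = 3.73

3.73 bits


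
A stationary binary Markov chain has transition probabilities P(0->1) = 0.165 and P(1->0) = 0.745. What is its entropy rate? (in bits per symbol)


Stationary distribution: pi_0 = p10/(p01+p10) = 0.8187, pi_1 = 0.1813. Entropy rate H' = pi_0*H(p01) + pi_1*H(p10) = 0.8187*0.6461 + 0.1813*0.8191 = 0.6775

0.6775 bits/symbol


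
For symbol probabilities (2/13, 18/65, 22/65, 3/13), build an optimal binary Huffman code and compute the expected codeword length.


Huffman construction (repeatedly merge the two least-probable nodes; each merge adds 1 bit to every symbol beneath it): 2/13 + 3/13 = 5/13; 18/65 + 22/65 = 8/13; 5/13 + 8/13 = 1. Resulting codeword lengths (in the order the probabilities were given): (2, 2, 2, 2). L_avg = sum(p_i * l_i) = 2/13*2 + 18/65*2 + 22/65*2 + 3/13*2 = 2

2.0 bits


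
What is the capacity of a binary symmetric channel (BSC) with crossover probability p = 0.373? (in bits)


H(p) = -p*log2(p) - (1-p)*log2(1-p) = -0.373*log2(0.373) - 0.627*log2(0.627) = 0.530687 + 0.422261 = 0.9529. C = 1 - H(p) = 1 - 0.9529 = 0.0471

0.0471 bits


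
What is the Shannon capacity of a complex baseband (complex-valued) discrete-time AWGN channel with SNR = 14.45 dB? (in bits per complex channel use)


SNR_linear = 10^(14.45/10) = 27.8612; C = log2(1 + SNR_linear) = log2(1 + 27.8612) = 4.8511

4.8511 bits/channel use


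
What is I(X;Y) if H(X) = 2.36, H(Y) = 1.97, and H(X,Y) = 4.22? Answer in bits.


I(X;Y) = H(X) + H(Y) - H(X,Y) = 2.36 + 1.97 - 4.22 = 0.11

0.11 bits


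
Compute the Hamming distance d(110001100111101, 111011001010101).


Count differing positions: . . ^ . ^ . ^ . ^ ^ . ^ . . . = 6 differences

6


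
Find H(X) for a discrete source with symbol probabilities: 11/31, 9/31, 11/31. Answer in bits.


H = -sum(p_i * log2(p_i)). Terms: -(11/31)*log2(11/31) = 0.530400; -(9/31)*log2(9/31) = 0.518014; -(11/31)*log2(11/31) = 0.530400. H = 0.530400 + 0.518014 + 0.530400 = 1.5788

1.5788 bits


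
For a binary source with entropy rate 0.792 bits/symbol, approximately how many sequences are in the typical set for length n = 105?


log2|A_typical| = nH = 105 * 0.792 = 83.16, so |A_typical| ~ 2^83.16 = 1.081e+25

1.081e+25


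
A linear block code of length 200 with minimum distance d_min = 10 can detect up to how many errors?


Detection capability = d_min - 1 = 10 - 1 = 9

9 errors


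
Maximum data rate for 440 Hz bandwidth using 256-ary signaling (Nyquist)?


Rate = 2 * B * log2(M) = 2 * 440 * 8.0 = 7040.0

7040.0 bps


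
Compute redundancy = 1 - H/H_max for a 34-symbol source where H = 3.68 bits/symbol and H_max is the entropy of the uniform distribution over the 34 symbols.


H_max = log2(K) = log2(34) = 5.0875 bits/symbol. Redundancy = 1 - H/H_max = 1 - 3.68/5.0875 = 1 - 0.7233 = 0.2767

0.2767


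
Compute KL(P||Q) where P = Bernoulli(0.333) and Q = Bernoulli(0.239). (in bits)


KL = p*log2(p/q) + (1-p)*log2((1-p)/(1-q)) = 0.333*log2(0.333/0.239) + 0.667*log2(0.667/0.761) = 0.0325

0.0325 bits


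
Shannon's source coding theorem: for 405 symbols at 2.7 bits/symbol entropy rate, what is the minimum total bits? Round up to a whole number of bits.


Minimum bits >= n * H = 405 * 2.7 = 1093.5, rounded up to a whole number of bits = 1094

1094 bits


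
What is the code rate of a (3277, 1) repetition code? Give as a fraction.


Rate = k/n = 1/3277

1/3277


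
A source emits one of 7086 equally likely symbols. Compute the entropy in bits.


H = log2(n) = log2(7086) = 12.7908

12.7908 bits


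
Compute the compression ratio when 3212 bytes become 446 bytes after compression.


Ratio = original / compressed = 3212 / 446 = 7.2018

7.2018


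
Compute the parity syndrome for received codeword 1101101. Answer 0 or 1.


Syndrome = XOR of all bits = 1 XOR 1 XOR 0 XOR 1 XOR 1 XOR 0 XOR 1 = 1

1


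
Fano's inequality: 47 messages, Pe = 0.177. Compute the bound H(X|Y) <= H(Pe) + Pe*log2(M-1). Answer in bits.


H(Pe) = -Pe*log2(Pe) - (1-Pe)*log2(1-Pe) = -0.177*log2(0.177) - 0.823*log2(0.823) = 0.442178 + 0.231292 = 0.6735. Pe*log2(M-1) = 0.177*log2(46) = 0.977670. Bound = H(Pe) + Pe*log2(M-1) = 0.442178 + 0.231292 + 0.977670 = 1.6511

1.6511 bits


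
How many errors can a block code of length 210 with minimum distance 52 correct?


Correction capability = floor((d-1)/2) = floor((52-1)/2) = 25

25 errors


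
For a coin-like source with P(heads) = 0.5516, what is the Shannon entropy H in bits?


H = -p*log2(p) - (1-p)*log2(1-p). -0.5516*log2(0.5516) = 0.473441; -0.4484*log2(0.4484) = 0.518862. H = 0.473441 + 0.518862 = 0.9923

0.9923 bits


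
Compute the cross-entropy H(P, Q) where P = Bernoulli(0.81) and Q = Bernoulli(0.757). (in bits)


H(P,Q) = -p*log2(q) - (1-p)*log2(1-q). -0.81*log2(0.757) = 0.325324; -0.19*log2(0.243) = 0.387785. H(P,Q) = 0.325324 + 0.387785 = 0.7131

0.7131 bits


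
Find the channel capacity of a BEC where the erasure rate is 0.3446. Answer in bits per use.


C = 1 - epsilon = 1 - 0.3446 = 0.6554

0.6554 bits


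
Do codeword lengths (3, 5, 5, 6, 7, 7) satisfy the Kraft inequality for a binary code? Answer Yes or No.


Kraft sum = sum(2^(-l_i)) = 0.2188, need <= 1. Result: satisfied (a binary prefix-free code with these lengths exists)

Yes


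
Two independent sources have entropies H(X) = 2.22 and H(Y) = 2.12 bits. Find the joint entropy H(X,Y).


For independent variables, H(X,Y) = H(X) + H(Y) = 2.22 + 2.12 = 4.34

4.34 bits


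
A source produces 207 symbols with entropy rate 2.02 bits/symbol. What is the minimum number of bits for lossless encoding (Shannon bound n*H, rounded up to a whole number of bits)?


Minimum bits >= n * H = 207 * 2.02 = 418.14, rounded up to a whole number of bits = 419

419 bits


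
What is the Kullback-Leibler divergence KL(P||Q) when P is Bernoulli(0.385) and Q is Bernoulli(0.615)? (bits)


KL = p*log2(p/q) + (1-p)*log2((1-p)/(1-q)) = 0.385*log2(0.385/0.615) + 0.615*log2(0.615/0.385) = 0.1554

0.1554 bits


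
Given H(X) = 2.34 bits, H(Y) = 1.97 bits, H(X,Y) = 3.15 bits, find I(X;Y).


I(X;Y) = H(X) + H(Y) - H(X,Y) = 2.34 + 1.97 - 3.15 = 1.16

1.16 bits


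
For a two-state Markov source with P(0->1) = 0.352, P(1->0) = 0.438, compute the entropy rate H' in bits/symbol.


Stationary distribution: pi_0 = p10/(p01+p10) = 0.5544, pi_1 = 0.4456. Entropy rate H' = pi_0*H(p01) + pi_1*H(p10) = 0.5544*0.9358 + 0.4456*0.9889 = 0.9595

0.9595 bits/symbol


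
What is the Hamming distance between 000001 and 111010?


Count differing positions: ^ ^ ^ . ^ ^ = 5 differences

5


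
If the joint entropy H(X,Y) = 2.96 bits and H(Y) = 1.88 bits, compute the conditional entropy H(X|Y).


H(X|Y) = H(X,Y) - H(Y) = 2.96 - 1.88 = 1.08

1.08 bits


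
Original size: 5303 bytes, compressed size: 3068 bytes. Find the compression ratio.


Ratio = original / compressed = 5303 / 3068 = 1.7285

1.7285


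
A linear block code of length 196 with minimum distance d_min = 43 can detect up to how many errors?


Detection capability = d_min - 1 = 43 - 1 = 42

42 errors


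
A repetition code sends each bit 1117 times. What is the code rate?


Rate = k/n = 1/1117

1/1117


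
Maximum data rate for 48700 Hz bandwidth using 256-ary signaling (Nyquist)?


Rate = 2 * B * log2(M) = 2 * 48700 * 8.0 = 779200.0

779200.0 bps


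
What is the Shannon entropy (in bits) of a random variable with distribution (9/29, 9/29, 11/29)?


H = -sum(p_i * log2(p_i)). Terms: -(9/29)*log2(9/29) = 0.523879; -(9/29)*log2(9/29) = 0.523879; -(11/29)*log2(11/29) = 0.530484. H = 0.523879 + 0.523879 + 0.530484 = 1.5782

1.5782 bits


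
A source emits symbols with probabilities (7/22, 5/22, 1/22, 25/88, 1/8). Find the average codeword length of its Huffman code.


Huffman construction (repeatedly merge the two least-probable nodes; each merge adds 1 bit to every symbol beneath it): 1/22 + 1/8 = 15/88; 15/88 + 5/22 = 35/88; 25/88 + 7/22 = 53/88; 35/88 + 53/88 = 1. Resulting codeword lengths (in the order the probabilities were given): (2, 2, 3, 2, 3). L_avg = sum(p_i * l_i) = 7/22*2 + 5/22*2 + 1/22*3 + 25/88*2 + 1/8*3 = 191/88 = 2.1705

2.1705 bits


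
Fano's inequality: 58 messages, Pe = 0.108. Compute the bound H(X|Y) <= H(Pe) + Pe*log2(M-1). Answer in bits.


H(Pe) = -Pe*log2(Pe) - (1-Pe)*log2(1-Pe) = -0.108*log2(0.108) - 0.892*log2(0.892) = 0.346777 + 0.147077 = 0.4939. Pe*log2(M-1) = 0.108*log2(57) = 0.629952. Bound = H(Pe) + Pe*log2(M-1) = 0.346777 + 0.147077 + 0.629952 = 1.1238

1.1238 bits


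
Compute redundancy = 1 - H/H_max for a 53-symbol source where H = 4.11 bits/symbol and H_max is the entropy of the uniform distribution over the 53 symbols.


H_max = log2(K) = log2(53) = 5.7279 bits/symbol. Redundancy = 1 - H/H_max = 1 - 4.11/5.7279 = 1 - 0.7175 = 0.2825

0.2825


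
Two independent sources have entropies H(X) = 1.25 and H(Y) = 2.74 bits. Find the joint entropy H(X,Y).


For independent variables, H(X,Y) = H(X) + H(Y) = 1.25 + 2.74 = 3.99

3.99 bits


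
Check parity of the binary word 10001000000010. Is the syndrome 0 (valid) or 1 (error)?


Syndrome = XOR of all bits = 1 XOR 0 XOR 0 XOR 0 XOR 1 XOR 0 XOR 0 XOR 0 XOR 0 XOR 0 XOR 0 XOR 0 XOR 1 XOR 0 = 1

1


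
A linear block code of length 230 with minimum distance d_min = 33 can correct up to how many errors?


Correction capability = floor((d-1)/2) = floor((33-1)/2) = 16

16 errors


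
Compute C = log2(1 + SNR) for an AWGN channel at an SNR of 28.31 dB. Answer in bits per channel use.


SNR_linear = 10^(28.31/10) = 677.6415; C = log2(1 + SNR_linear) = log2(1 + 677.6415) = 9.4065

9.4065 bits/channel use


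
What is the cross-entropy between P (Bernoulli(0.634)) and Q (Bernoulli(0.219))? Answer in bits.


H(P,Q) = -p*log2(q) - (1-p)*log2(1-q). -0.634*log2(0.219) = 1.389092; -0.366*log2(0.781) = 0.130518. H(P,Q) = 1.389092 + 0.130518 = 1.5196

1.5196 bits


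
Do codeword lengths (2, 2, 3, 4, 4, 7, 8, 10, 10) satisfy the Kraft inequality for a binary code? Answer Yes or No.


Kraft sum = sum(2^(-l_i)) = 0.7637, need <= 1. Result: satisfied (a binary prefix-free code with these lengths exists)

Yes


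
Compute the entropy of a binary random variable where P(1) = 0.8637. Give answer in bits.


H = -p*log2(p) - (1-p)*log2(1-p). -0.8637*log2(0.8637) = 0.182584; -0.1363*log2(0.1363) = 0.391882. H = 0.182584 + 0.391882 = 0.5745

0.5745 bits


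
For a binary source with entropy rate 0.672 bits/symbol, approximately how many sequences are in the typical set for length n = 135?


log2|A_typical| = nH = 135 * 0.672 = 90.72, so |A_typical| ~ 2^90.72 = 2.039e+27

2.039e+27


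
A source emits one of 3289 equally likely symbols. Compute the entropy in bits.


H = log2(n) = log2(3289) = 11.6834

11.6834 bits


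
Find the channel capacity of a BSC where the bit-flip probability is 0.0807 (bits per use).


H(p) = -p*log2(p) - (1-p)*log2(1-p) = -0.0807*log2(0.0807) - 0.9193*log2(0.9193) = 0.293045 + 0.111596 = 0.4046. C = 1 - H(p) = 1 - 0.4046 = 0.5954

0.5954 bits


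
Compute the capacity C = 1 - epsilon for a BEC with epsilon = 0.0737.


C = 1 - epsilon = 1 - 0.0737 = 0.9263

0.9263 bits


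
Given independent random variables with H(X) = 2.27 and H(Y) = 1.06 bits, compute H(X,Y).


For independent variables, H(X,Y) = H(X) + H(Y) = 2.27 + 1.06 = 3.33

3.33 bits


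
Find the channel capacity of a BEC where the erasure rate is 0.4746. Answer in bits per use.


C = 1 - epsilon = 1 - 0.4746 = 0.5254

0.5254 bits


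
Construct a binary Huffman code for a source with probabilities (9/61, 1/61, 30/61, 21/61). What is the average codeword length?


Huffman construction (repeatedly merge the two least-probable nodes; each merge adds 1 bit to every symbol beneath it): 1/61 + 9/61 = 10/61; 10/61 + 21/61 = 31/61; 30/61 + 31/61 = 1. Resulting codeword lengths (in the order the probabilities were given): (3, 3, 1, 2). L_avg = sum(p_i * l_i) = 9/61*3 + 1/61*3 + 30/61*1 + 21/61*2 = 102/61 = 1.6721

1.6721 bits


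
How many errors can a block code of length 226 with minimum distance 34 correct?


Correction capability = floor((d-1)/2) = floor((34-1)/2) = 16

16 errors


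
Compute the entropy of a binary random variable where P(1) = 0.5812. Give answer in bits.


H = -p*log2(p) - (1-p)*log2(1-p). -0.5812*log2(0.5812) = 0.455018; -0.4188*log2(0.4188) = 0.525873. H = 0.455018 + 0.525873 = 0.9809

0.9809 bits


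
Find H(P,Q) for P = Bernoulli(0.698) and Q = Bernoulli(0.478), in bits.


H(P,Q) = -p*log2(q) - (1-p)*log2(1-q). -0.698*log2(0.478) = 0.743312; -0.302*log2(0.522) = 0.283239. H(P,Q) = 0.743312 + 0.283239 = 1.0266

1.0266 bits


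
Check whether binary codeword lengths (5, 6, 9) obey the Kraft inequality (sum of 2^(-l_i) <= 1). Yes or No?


Kraft sum = sum(2^(-l_i)) = 0.0488, need <= 1. Result: satisfied (a binary prefix-free code with these lengths exists)

Yes


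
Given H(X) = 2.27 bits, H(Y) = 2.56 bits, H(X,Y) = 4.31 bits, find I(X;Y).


I(X;Y) = H(X) + H(Y) - H(X,Y) = 2.27 + 2.56 - 4.31 = 0.52

0.52 bits


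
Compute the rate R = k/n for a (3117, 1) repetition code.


Rate = k/n = 1/3117

1/3117


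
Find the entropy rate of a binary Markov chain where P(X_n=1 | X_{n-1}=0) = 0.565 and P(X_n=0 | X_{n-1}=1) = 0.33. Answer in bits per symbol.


Stationary distribution: pi_0 = p10/(p01+p10) = 0.3687, pi_1 = 0.6313. Entropy rate H' = pi_0*H(p01) + pi_1*H(p10) = 0.3687*0.9878 + 0.6313*0.9149 = 0.9418

0.9418 bits/symbol


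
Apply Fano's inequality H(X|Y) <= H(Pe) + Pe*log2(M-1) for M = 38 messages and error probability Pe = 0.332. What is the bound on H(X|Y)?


H(Pe) = -Pe*log2(Pe) - (1-Pe)*log2(1-Pe) = -0.332*log2(0.332) - 0.668*log2(0.668) = 0.528127 + 0.388829 = 0.917. Pe*log2(M-1) = 0.332*log2(37) = 1.729539. Bound = H(Pe) + Pe*log2(M-1) = 0.528127 + 0.388829 + 1.729539 = 2.6465

2.6465 bits


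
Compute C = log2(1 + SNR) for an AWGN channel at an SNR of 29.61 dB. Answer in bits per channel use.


SNR_linear = 10^(29.61/10) = 914.1132; C = log2(1 + SNR_linear) = log2(1 + 914.1132) = 9.8378

9.8378 bits/channel use


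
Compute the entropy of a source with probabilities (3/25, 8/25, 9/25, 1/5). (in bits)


H = -sum(p_i * log2(p_i)). Terms: -(3/25)*log2(3/25) = 0.367067; -(8/25)*log2(8/25) = 0.526034; -(9/25)*log2(9/25) = 0.530615; -(1/5)*log2(1/5) = 0.464386. H = 0.367067 + 0.526034 + 0.530615 + 0.464386 = 1.8881

1.8881 bits


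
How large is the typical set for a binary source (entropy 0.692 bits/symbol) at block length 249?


log2|A_typical| = nH = 249 * 0.692 = 172.308, so |A_typical| ~ 2^172.308 = 7.411e+51

7.411e+51


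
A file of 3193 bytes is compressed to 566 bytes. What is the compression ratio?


Ratio = original / compressed = 3193 / 566 = 5.6413

5.6413


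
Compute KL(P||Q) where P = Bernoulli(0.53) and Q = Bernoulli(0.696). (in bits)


KL = p*log2(p/q) + (1-p)*log2((1-p)/(1-q)) = 0.53*log2(0.53/0.696) + 0.47*log2(0.47/0.304) = 0.0871

0.0871 bits


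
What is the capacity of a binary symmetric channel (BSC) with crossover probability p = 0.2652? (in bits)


H(p) = -p*log2(p) - (1-p)*log2(1-p) = -0.2652*log2(0.2652) - 0.7348*log2(0.7348) = 0.507818 + 0.326675 = 0.8345. C = 1 - H(p) = 1 - 0.8345 = 0.1655

0.1655 bits
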